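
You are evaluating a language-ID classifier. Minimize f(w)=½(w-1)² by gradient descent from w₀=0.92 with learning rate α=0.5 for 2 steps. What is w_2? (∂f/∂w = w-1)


step 1: grad = 0.92-1 = -0.08; w = 0.92 - 0.5·(-0.08) = 0.96
step 2: grad = 0.96-1 = -0.04; w = 0.96 - 0.5·(-0.04) = 0.98

0.98


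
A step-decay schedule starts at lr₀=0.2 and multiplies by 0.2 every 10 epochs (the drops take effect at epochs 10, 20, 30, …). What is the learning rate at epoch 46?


n_drops = ⌊46/10⌋ = 4
lr = 0.2·0.2^4 = 0.2·0.0016 = 0.00032

0.00032


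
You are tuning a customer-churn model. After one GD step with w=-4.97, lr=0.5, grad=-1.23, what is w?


w_new = w - α·∇
= -4.97 - 0.5·-1.23
= -4.97 + 0.615
= -4.355

-4.355


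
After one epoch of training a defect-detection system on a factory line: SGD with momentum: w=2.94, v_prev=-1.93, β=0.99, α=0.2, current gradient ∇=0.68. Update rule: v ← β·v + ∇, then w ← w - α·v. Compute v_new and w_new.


v_new = 0.99·-1.93 + 0.68 = -1.9107 + 0.68 = -1.2307
w_new = 2.94 - 0.2·-1.2307 = 2.94 + 0.24614 = 3.18614

v_new=-1.2307, w_new=3.18614


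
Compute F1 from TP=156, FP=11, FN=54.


Precision = 156/167 = 0.9341
Recall = 156/210 = 0.7429
F1 = 2·P·R/(P+R) = 2·TP/(2·TP+FP+FN) = 312/(312+11+54) = 312/377 = 0.8276

0.8276


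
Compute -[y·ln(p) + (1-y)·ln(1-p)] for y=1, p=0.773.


BCE = -[y·ln(p) + (1-y)·ln(1-p)]
= -1·ln(0.773) - 0
= -ln(0.773) = 0.2575

0.2575


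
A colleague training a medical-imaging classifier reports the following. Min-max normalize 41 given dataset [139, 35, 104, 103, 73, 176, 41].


min=35, max=176
(41-35)/(176-35) = 6/141 = 0.0426

0.0426


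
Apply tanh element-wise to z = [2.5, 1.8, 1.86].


tanh(2.5) = 0.9866
tanh(1.8) = 0.9468
tanh(1.86) = 0.9527
result = [0.9866, 0.9468, 0.9527]

[0.9866, 0.9468, 0.9527]


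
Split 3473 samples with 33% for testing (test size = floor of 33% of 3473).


Test = ⌊3473·33/100⌋ = 1146
Train = 3473 - 1146 = 2327

Train: 2327, Test: 1146


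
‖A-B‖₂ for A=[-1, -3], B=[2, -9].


d = √((-1-2)² + (-3+ 9)²)
  = √(9 + 36)
  = √45 = 6.7082

6.7082


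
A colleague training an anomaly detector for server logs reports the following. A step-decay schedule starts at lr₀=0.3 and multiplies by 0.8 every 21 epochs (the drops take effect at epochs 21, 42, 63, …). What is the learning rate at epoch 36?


n_drops = ⌊36/21⌋ = 1
lr = 0.3·0.8^1 = 0.3·0.8 = 0.24

0.24


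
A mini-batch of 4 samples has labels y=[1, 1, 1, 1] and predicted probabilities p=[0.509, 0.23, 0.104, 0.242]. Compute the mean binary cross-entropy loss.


L[0] = -ln(0.509) = 0.6753
L[1] = -ln(0.23) = 1.4697
L[2] = -ln(0.104) = 2.2634
L[3] = -ln(0.242) = 1.4188
mean = (0.6753 + 1.4697 + 2.2634 + 1.4188)/4 = 1.4568

1.4568


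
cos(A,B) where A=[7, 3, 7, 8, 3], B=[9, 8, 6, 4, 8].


A·B = 7·9 + 3·8 + 7·6 + 8·4 + 3·8 = 185
‖A‖ = √180 = 13.4164, ‖B‖ = √261 = 16.1555
cos = 185/(√180·√261) = 185/√46980 = 0.8535

0.8535


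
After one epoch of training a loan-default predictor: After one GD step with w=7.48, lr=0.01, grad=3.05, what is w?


w_new = w - α·∇
= 7.48 - 0.01·3.05
= 7.48 - 0.0305
= 7.4495

7.4495


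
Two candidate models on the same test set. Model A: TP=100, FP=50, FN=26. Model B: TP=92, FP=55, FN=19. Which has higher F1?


Model A: P=100/150=0.6667, R=100/126=0.7937, F1=2PR/(P+R)=2TP/(2TP+FP+FN)=200/276=0.7246
Model B: P=92/147=0.6259, R=92/111=0.8288, F1=2PR/(P+R)=2TP/(2TP+FP+FN)=184/258=0.7132
0.7246 > 0.7132 → Model A

Model A


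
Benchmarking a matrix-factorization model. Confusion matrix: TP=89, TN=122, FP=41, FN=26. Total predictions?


Total = TP + TN + FP + FN
= 89 + 122 + 41 + 26
= 278
(Predicted positive: 130, predicted negative: 148)

278


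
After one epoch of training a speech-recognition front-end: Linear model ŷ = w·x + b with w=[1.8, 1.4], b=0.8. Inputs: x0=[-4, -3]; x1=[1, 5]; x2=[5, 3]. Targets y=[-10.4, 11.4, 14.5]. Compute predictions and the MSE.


ŷ0 = (1.8)·(-4) + (1.4)·(-3) + 0.8 = -10.6
ŷ1 = (1.8)·(1) + (1.4)·(5) + 0.8 = 9.6
ŷ2 = (1.8)·(5) + (1.4)·(3) + 0.8 = 14.0
errors² = [0.04, 3.24, 0.25]
MSE = 3.5300/3 = 1.1767

1.1767


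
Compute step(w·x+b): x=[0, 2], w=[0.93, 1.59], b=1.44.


z = (0)·(0.93) + (2)·(1.59) + 1.44
  = 4.62
step(z) = 1 (z≥0)

1


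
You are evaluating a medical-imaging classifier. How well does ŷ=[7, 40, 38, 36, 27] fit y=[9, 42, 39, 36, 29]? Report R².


ȳ = 31
SS_res = Σ(y-ŷ)² = 13
SS_tot = Σ(y-ȳ)² = 698
R² = 1 - SS_res/SS_tot = 1 - 0.0186 = 0.9814

0.9814


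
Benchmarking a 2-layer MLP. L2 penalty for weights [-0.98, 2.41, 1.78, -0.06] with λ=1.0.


‖w‖₂² = (-0.98)² + (2.41)² + (1.78)² + (-0.06)²
     = 0.9604 + 5.8081 + 3.1684 + 0.0036
     = 9.9405
λ·‖w‖₂² = 1.0·9.9405 = 9.9405

9.9405


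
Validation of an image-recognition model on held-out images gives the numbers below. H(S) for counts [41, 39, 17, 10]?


Probabilities: [41/107, 39/107, 17/107, 10/107] ≈ [0.3832, 0.3645, 0.1589, 0.0935]
H = -((41/107)·log₂(41/107) + (39/107)·log₂(39/107) + (17/107)·log₂(17/107) + (10/107)·log₂(10/107))
  = 1.8022 bits

1.8022 bits


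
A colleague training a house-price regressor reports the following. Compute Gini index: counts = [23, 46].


Probabilities: [23/69, 46/69] ≈ [0.3333, 0.6667]
Σpᵢ² = (529 + 2116)/69² = 2645/4761
Gini = 1 - Σpᵢ² = 1 - 2645/4761 = 0.4444

0.4444


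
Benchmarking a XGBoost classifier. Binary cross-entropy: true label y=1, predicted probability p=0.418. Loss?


BCE = -[y·ln(p) + (1-y)·ln(1-p)]
= -1·ln(0.418) - 0
= -ln(0.418) = 0.8723

0.8723


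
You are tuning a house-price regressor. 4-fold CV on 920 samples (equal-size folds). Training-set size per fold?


Fold size = 920/4 = 230
Training per fold = 920 - 230 = 690

690


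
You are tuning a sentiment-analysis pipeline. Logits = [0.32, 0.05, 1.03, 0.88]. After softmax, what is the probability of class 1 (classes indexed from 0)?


Exponentials: e^0.32=1.3771, e^0.05=1.0513, e^1.03=2.8011, e^0.88=2.4109
Sum = 7.6404
Softmax = [0.1802, 0.1376, 0.3666, 0.3155]
p[1] = 1.0513/7.6404 = 0.1376

0.1376


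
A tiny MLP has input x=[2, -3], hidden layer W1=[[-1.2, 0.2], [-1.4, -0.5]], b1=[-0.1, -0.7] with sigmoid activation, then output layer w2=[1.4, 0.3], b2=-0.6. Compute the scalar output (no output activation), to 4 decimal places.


z1[0] = (-1.2)·(2) + (0.2)·(-3) - 0.1 = -3.1
z1[1] = (-1.4)·(2) + (-0.5)·(-3) - 0.7 = -2.0
h = sigmoid(z1) = [0.0431, 0.1192]
output = (1.4)·(0.0431) + (0.3)·(0.1192) - 0.6 = -0.5039

-0.5039


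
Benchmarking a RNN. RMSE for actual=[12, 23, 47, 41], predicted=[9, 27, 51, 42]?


MSE = 42/4 = 10.5
RMSE = √(42/4) = 3.2404

3.2404


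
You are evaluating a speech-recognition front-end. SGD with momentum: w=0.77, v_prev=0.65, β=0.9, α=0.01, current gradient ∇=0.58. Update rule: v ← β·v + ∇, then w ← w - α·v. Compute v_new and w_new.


v_new = 0.9·0.65 + 0.58 = 0.585 + 0.58 = 1.165
w_new = 0.77 - 0.01·1.165 = 0.77 - 0.01165 = 0.75835

v_new=1.165, w_new=0.75835


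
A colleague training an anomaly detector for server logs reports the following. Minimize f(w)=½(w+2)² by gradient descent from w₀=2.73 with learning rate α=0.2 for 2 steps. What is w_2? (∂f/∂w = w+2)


step 1: grad = 2.73+2 = 4.73; w = 2.73 - 0.2·(4.73) = 1.784
step 2: grad = 1.784+2 = 3.784; w = 1.784 - 0.2·(3.784) = 1.0272

1.0272


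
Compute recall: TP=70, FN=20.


Recall = TP/(TP+FN)
= 70/(70+20)
= 70/90 = 77.78%

77.78%


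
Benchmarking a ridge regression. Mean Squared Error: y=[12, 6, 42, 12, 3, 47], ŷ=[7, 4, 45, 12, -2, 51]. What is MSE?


Squared errors: (12-7)²=25, (6-4)²=4, (42-45)²=9, (12-12)²=0, (3+ 2)²=25, (47-51)²=16
Sum = 79
MSE = 79/6 = 79/6

79/6


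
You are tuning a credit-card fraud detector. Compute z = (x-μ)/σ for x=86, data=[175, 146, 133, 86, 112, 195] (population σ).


μ = 141.1667, σ = 36.576
z = (86 - 141.1667)/36.576 = -1.5083

-1.5083


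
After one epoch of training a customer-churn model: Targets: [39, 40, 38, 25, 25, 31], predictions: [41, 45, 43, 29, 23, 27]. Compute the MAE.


Absolute errors: |39-41|=2, |40-45|=5, |38-43|=5, |25-29|=4, |25-23|=2, |31-27|=4
Sum = 22
MAE = 22/6 = 11/3

11/3


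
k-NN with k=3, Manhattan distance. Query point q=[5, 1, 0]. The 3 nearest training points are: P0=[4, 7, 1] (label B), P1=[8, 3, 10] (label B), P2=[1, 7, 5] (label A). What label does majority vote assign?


d(q,P0) = 8  (label B)
d(q,P1) = 15  (label B)
d(q,P2) = 15  (label A)
Votes: A=1, B=2
Majority → B

B


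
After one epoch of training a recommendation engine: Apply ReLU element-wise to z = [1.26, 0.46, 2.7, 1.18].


ReLU(1.26) = max(0, 1.26) = 1.26
ReLU(0.46) = max(0, 0.46) = 0.46
ReLU(2.7) = max(0, 2.7) = 2.7
ReLU(1.18) = max(0, 1.18) = 1.18
result = [1.26, 0.46, 2.7, 1.18]

[1.26, 0.46, 2.7, 1.18]


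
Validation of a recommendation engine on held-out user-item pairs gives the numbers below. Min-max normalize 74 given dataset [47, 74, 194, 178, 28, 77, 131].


min=28, max=194
(74-28)/(194-28) = 46/166 = 0.2771

0.2771


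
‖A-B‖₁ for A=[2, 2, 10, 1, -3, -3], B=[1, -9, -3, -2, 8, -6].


d = |2-1| + |2+ 9| + |10+ 3| + |1+ 2| + |-3-8| + |-3+ 6|
  = 1 + 11 + 13 + 3 + 11 + 3
  = 42

42


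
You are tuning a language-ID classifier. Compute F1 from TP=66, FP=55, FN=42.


Precision = 66/121 = 0.5455
Recall = 66/108 = 0.6111
F1 = 2·P·R/(P+R) = 2·TP/(2·TP+FP+FN) = 132/(132+55+42) = 132/229 = 0.5764

0.5764


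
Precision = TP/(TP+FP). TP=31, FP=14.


Precision = TP/(TP+FP)
= 31/(31+14)
= 31/45 = 68.89%

68.89%


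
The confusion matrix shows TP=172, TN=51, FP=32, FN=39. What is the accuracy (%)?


Accuracy = (TP+TN)/(TP+TN+FP+FN)
= (172+51)/(294)
= 223/294 = 75.85%

75.85%


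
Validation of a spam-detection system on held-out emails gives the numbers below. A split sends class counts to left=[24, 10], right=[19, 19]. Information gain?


Parent = [43, 29], H_parent = 0.9726
H_left = 0.874 (n=34), H_right = 1 (n=38)
H_children = (34/72)·0.874 + (38/72)·1 = 0.9405
IG = 0.9726 - 0.9405 = 0.0321

0.0321


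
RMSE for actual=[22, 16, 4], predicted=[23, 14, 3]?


MSE = 6/3 = 2
RMSE = √(6/3) = 1.4142

1.4142


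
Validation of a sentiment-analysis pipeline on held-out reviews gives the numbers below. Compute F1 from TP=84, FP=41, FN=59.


Precision = 84/125 = 0.672
Recall = 84/143 = 0.5874
F1 = 2·P·R/(P+R) = 2·TP/(2·TP+FP+FN) = 168/(168+41+59) = 168/268 = 0.6269

0.6269


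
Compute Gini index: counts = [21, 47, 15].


Probabilities: [21/83, 47/83, 15/83] ≈ [0.253, 0.5663, 0.1807]
Σpᵢ² = (441 + 2209 + 225)/83² = 2875/6889
Gini = 1 - Σpᵢ² = 1 - 2875/6889 = 0.5827

0.5827


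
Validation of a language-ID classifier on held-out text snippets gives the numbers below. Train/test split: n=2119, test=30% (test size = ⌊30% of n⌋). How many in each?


Test = ⌊2119·30/100⌋ = 635
Train = 2119 - 635 = 1484

Train: 1484, Test: 635


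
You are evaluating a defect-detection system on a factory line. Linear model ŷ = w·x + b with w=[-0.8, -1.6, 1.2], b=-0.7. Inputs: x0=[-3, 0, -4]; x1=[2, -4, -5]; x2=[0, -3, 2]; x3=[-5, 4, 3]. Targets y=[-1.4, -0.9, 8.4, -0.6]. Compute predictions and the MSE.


ŷ0 = (-0.8)·(-3) + (-1.6)·(0) + (1.2)·(-4) - 0.7 = -3.1
ŷ1 = (-0.8)·(2) + (-1.6)·(-4) + (1.2)·(-5) - 0.7 = -1.9
ŷ2 = (-0.8)·(0) + (-1.6)·(-3) + (1.2)·(2) - 0.7 = 6.5
ŷ3 = (-0.8)·(-5) + (-1.6)·(4) + (1.2)·(3) - 0.7 = 0.5
errors² = [2.89, 1.0, 3.61, 1.21]
MSE = 8.7100/4 = 2.1775

2.1775


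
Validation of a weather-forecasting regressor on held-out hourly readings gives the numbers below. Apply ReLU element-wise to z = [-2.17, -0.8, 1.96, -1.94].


ReLU(-2.17) = max(0, -2.17) = 0.0
ReLU(-0.8) = max(0, -0.8) = 0.0
ReLU(1.96) = max(0, 1.96) = 1.96
ReLU(-1.94) = max(0, -1.94) = 0.0
result = [0.0, 0.0, 1.96, 0.0]

[0.0, 0.0, 1.96, 0.0]


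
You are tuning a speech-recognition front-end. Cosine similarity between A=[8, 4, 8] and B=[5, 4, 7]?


A·B = 8·5 + 4·4 + 8·7 = 112
‖A‖ = √144 = 12, ‖B‖ = √90 = 9.4868
cos = 112/(√144·√90) = 112/√12960 = 0.9838

0.9838


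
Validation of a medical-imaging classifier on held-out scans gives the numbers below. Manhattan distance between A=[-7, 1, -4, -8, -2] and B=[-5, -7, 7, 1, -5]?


d = |-7+ 5| + |1+ 7| + |-4-7| + |-8-1| + |-2+ 5|
  = 2 + 8 + 11 + 9 + 3
  = 33

33


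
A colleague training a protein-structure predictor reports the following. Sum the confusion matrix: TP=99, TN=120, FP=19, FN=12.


Total = TP + TN + FP + FN
= 99 + 120 + 19 + 12
= 250
(Predicted positive: 118, predicted negative: 132)

250


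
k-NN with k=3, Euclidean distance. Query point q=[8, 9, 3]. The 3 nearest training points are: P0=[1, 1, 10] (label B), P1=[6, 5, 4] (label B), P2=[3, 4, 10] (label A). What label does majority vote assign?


d(q,P0) = 12.7279  (label B)
d(q,P1) = 4.5826  (label B)
d(q,P2) = 9.9499  (label A)
Votes: A=1, B=2
Majority → B

B


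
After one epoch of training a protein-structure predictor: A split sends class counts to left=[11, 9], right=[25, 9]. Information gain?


Parent = [36, 18], H_parent = 0.9183
H_left = 0.9928 (n=20), H_right = 0.8338 (n=34)
H_children = (20/54)·0.9928 + (34/54)·0.8338 = 0.8927
IG = 0.9183 - 0.8927 = 0.0256

0.0256


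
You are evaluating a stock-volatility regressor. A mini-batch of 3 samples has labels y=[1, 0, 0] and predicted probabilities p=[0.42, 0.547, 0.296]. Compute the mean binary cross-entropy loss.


L[0] = -ln(0.42) = 0.8675
L[1] = -ln(1-0.547) = -ln(0.453) = 0.7919
L[2] = -ln(1-0.296) = -ln(0.704) = 0.351
mean = (0.8675 + 0.7919 + 0.351)/3 = 0.6701

0.6701


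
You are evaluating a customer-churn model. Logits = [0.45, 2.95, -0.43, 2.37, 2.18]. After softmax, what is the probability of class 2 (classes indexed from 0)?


Exponentials: e^0.45=1.5683, e^2.95=19.106, e^-0.43=0.6505, e^2.37=10.6974, e^2.18=8.8463
Sum = 40.8685
Softmax = [0.0384, 0.4675, 0.0159, 0.2618, 0.2165]
p[2] = 0.6505/40.8685 = 0.0159

0.0159


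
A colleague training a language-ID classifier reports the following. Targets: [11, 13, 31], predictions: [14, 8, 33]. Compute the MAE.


Absolute errors: |11-14|=3, |13-8|=5, |31-33|=2
Sum = 10
MAE = 10/3 = 10/3

10/3


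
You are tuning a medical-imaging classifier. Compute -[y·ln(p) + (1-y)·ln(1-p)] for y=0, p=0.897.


BCE = -[y·ln(p) + (1-y)·ln(1-p)]
= -0 - 1·ln(1-0.897)
= -ln(0.103) = 2.273

2.273


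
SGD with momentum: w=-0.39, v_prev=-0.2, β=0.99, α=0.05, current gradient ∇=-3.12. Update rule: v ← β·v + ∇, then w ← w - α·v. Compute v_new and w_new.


v_new = 0.99·-0.2 - 3.12 = -0.198 - 3.12 = -3.318
w_new = -0.39 - 0.05·-3.318 = -0.39 + 0.1659 = -0.2241

v_new=-3.318, w_new=-0.2241


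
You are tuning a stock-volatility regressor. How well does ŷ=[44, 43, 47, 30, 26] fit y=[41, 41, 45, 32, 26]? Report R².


ȳ = 37
SS_res = Σ(y-ŷ)² = 21
SS_tot = Σ(y-ȳ)² = 242
R² = 1 - SS_res/SS_tot = 1 - 0.0868 = 0.9132

0.9132


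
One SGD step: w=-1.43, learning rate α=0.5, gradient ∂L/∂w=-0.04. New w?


w_new = w - α·∇
= -1.43 - 0.5·-0.04
= -1.43 + 0.02
= -1.41

-1.41


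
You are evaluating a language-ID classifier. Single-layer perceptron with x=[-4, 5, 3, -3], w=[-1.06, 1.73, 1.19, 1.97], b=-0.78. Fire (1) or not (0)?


z = (-4)·(-1.06) + (5)·(1.73) + (3)·(1.19) + (-3)·(1.97) - 0.78
  = 9.77
step(z) = 1 (z≥0)

1


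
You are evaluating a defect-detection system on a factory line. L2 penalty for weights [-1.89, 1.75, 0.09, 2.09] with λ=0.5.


‖w‖₂² = (-1.89)² + (1.75)² + (0.09)² + (2.09)²
     = 3.5721 + 3.0625 + 0.0081 + 4.3681
     = 11.0108
λ·‖w‖₂² = 0.5·11.0108 = 5.5054

5.5054


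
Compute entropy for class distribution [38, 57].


Probabilities: [38/95, 57/95] ≈ [0.4, 0.6]
H = -((38/95)·log₂(38/95) + (57/95)·log₂(57/95))
  = 0.971 bits

0.971 bits


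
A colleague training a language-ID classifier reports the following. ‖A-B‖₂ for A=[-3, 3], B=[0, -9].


d = √((-3-0)² + (3+ 9)²)
  = √(9 + 144)
  = √153 = 12.3693

12.3693


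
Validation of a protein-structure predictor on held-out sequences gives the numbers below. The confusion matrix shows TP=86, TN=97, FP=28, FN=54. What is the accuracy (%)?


Accuracy = (TP+TN)/(TP+TN+FP+FN)
= (86+97)/(265)
= 183/265 = 69.06%

69.06%


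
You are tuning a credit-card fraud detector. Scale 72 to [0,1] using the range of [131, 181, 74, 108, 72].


min=72, max=181
(72-72)/(181-72) = 0/109 = 0.0

0.0


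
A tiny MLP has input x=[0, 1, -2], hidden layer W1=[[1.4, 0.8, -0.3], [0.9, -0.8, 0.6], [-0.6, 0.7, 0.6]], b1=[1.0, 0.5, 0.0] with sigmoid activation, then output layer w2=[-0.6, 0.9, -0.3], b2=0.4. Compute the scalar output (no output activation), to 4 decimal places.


z1[0] = (1.4)·(0) + (0.8)·(1) + (-0.3)·(-2) + 1.0 = 2.4
z1[1] = (0.9)·(0) + (-0.8)·(1) + (0.6)·(-2) + 0.5 = -1.5
z1[2] = (-0.6)·(0) + (0.7)·(1) + (0.6)·(-2) + 0.0 = -0.5
h = sigmoid(z1) = [0.9168, 0.1824, 0.3775]
output = (-0.6)·(0.9168) + (0.9)·(0.1824) + (-0.3)·(0.3775) + 0.4 = -0.0992

-0.0992


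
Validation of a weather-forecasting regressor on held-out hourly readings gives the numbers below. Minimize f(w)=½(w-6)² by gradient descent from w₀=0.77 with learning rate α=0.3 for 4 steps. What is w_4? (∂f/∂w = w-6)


step 1: grad = 0.77-6 = -5.23; w = 0.77 - 0.3·(-5.23) = 2.339
step 2: grad = 2.339-6 = -3.661; w = 2.339 - 0.3·(-3.661) = 3.4373
step 3: grad = 3.4373-6 = -2.5627; w = 3.4373 - 0.3·(-2.5627) = 4.20611
step 4: grad = 4.20611-6 = -1.79389; w = 4.20611 - 0.3·(-1.79389) = 4.744277

4.744277


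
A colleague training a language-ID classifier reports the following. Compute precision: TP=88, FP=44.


Precision = TP/(TP+FP)
= 88/(88+44)
= 88/132 = 66.67%

66.67%


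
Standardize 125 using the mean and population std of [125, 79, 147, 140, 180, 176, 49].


μ = 128, σ = 44.9825
z = (125 - 128)/44.9825 = -0.0667

-0.0667


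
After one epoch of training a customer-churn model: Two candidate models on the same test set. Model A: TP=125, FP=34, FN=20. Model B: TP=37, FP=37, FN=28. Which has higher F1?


Model A: P=125/159=0.7862, R=125/145=0.8621, F1=2PR/(P+R)=2TP/(2TP+FP+FN)=250/304=0.8224
Model B: P=37/74=0.5, R=37/65=0.5692, F1=2PR/(P+R)=2TP/(2TP+FP+FN)=74/139=0.5324
0.8224 > 0.5324 → Model A

Model A


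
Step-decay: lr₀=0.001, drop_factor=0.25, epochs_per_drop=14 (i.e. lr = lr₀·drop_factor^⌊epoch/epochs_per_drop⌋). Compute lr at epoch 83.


n_drops = ⌊83/14⌋ = 5
lr = 0.001·0.25^5 = 0.001·0.0009765625 = 0.0000009765625

0.0000009765625


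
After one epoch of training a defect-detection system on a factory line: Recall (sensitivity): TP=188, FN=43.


Recall = TP/(TP+FN)
= 188/(188+43)
= 188/231 = 81.39%

81.39%


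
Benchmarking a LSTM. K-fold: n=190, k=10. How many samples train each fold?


Fold size = 190/10 = 19
Training per fold = 190 - 19 = 171

171


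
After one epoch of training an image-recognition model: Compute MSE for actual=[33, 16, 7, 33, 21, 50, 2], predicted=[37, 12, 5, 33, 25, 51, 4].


Squared errors: (33-37)²=16, (16-12)²=16, (7-5)²=4, (33-33)²=0, (21-25)²=16, (50-51)²=1, (2-4)²=4
Sum = 57
MSE = 57/7 = 57/7

57/7


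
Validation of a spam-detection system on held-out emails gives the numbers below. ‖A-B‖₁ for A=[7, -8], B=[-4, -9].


d = |7+ 4| + |-8+ 9|
  = 11 + 1
  = 12

12


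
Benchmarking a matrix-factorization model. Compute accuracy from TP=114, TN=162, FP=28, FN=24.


Accuracy = (TP+TN)/(TP+TN+FP+FN)
= (114+162)/(328)
= 276/328 = 84.15%

84.15%


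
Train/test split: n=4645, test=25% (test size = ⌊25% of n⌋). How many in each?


Test = ⌊4645·25/100⌋ = 1161
Train = 4645 - 1161 = 3484

Train: 3484, Test: 1161


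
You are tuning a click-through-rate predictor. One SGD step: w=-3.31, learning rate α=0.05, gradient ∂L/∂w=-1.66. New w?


w_new = w - α·∇
= -3.31 - 0.05·-1.66
= -3.31 + 0.083
= -3.227

-3.227


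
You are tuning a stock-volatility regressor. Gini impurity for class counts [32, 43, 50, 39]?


Probabilities: [32/164, 43/164, 50/164, 39/164] ≈ [0.1951, 0.2622, 0.3049, 0.2378]
Σpᵢ² = (1024 + 1849 + 2500 + 1521)/164² = 6894/26896
Gini = 1 - Σpᵢ² = 1 - 6894/26896 = 0.7437

0.7437


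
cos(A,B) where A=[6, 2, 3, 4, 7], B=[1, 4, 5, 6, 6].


A·B = 6·1 + 2·4 + 3·5 + 4·6 + 7·6 = 95
‖A‖ = √114 = 10.6771, ‖B‖ = √114 = 10.6771
cos = 95/(√114·√114) = 95/√12996 = 0.8333

0.8333


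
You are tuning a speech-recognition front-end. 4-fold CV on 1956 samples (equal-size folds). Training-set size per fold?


Fold size = 1956/4 = 489
Training per fold = 1956 - 489 = 1467

1467


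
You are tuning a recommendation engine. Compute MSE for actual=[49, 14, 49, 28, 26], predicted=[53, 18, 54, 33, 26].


Squared errors: (49-53)²=16, (14-18)²=16, (49-54)²=25, (28-33)²=25, (26-26)²=0
Sum = 82
MSE = 82/5 = 82/5

82/5


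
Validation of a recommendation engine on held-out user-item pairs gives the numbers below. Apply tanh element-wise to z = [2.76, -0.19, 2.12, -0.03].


tanh(2.76) = 0.992
tanh(-0.19) = -0.1877
tanh(2.12) = 0.9716
tanh(-0.03) = -0.03
result = [0.992, -0.1877, 0.9716, -0.03]

[0.992, -0.1877, 0.9716, -0.03]


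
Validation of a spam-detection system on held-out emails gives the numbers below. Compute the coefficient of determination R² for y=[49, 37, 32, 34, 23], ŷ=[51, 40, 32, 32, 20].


ȳ = 35
SS_res = Σ(y-ŷ)² = 26
SS_tot = Σ(y-ȳ)² = 354
R² = 1 - SS_res/SS_tot = 1 - 0.0734 = 0.9266

0.9266


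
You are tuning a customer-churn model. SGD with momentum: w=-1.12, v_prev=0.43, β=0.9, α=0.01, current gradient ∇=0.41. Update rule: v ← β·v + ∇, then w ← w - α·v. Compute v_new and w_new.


v_new = 0.9·0.43 + 0.41 = 0.387 + 0.41 = 0.797
w_new = -1.12 - 0.01·0.797 = -1.12 - 0.00797 = -1.12797

v_new=0.797, w_new=-1.12797


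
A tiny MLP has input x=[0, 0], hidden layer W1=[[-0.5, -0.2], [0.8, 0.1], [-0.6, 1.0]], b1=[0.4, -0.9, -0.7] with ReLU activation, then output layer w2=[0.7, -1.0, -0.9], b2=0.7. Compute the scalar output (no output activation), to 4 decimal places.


z1[0] = (-0.5)·(0) + (-0.2)·(0) + 0.4 = 0.4
z1[1] = (0.8)·(0) + (0.1)·(0) - 0.9 = -0.9
z1[2] = (-0.6)·(0) + (1.0)·(0) - 0.7 = -0.7
h = ReLU(z1) = [0.4, 0.0, 0.0]
output = (0.7)·(0.4) + (-1.0)·(0.0) + (-0.9)·(0.0) + 0.7 = 0.98

0.98


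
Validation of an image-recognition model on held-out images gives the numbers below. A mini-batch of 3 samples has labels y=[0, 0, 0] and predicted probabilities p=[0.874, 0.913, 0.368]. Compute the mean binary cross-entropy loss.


L[0] = -ln(1-0.874) = -ln(0.126) = 2.0715
L[1] = -ln(1-0.913) = -ln(0.087) = 2.4418
L[2] = -ln(1-0.368) = -ln(0.632) = 0.4589
mean = (2.0715 + 2.4418 + 0.4589)/3 = 1.6574

1.6574


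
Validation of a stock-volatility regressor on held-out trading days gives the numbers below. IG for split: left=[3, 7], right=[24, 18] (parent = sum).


Parent = [27, 25], H_parent = 0.9989
H_left = 0.8813 (n=10), H_right = 0.9852 (n=42)
H_children = (10/52)·0.8813 + (42/52)·0.9852 = 0.9652
IG = 0.9989 - 0.9652 = 0.0337

0.0337


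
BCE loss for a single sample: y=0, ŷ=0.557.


BCE = -[y·ln(p) + (1-y)·ln(1-p)]
= -0 - 1·ln(1-0.557)
= -ln(0.443) = 0.8142

0.8142


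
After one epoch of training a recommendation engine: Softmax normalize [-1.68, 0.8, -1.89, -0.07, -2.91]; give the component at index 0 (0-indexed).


Exponentials: e^-1.68=0.1864, e^0.8=2.2255, e^-1.89=0.1511, e^-0.07=0.9324, e^-2.91=0.0545
Sum = 3.5499
Softmax = [0.0525, 0.6269, 0.0426, 0.2627, 0.0153]
p[0] = 0.1864/3.5499 = 0.0525

0.0525


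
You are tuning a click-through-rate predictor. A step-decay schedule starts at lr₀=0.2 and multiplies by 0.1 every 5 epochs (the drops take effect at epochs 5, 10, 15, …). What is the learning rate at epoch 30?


n_drops = ⌊30/5⌋ = 6
lr = 0.2·0.1^6 = 0.2·0.000001 = 0.0000002

0.0000002


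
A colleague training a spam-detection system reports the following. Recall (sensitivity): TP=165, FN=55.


Recall = TP/(TP+FN)
= 165/(165+55)
= 165/220 = 75.0%

75.0%


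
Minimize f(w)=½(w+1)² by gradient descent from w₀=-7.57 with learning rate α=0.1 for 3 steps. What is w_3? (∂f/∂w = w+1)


step 1: grad = -7.57+1 = -6.57; w = -7.57 - 0.1·(-6.57) = -6.913
step 2: grad = -6.913+1 = -5.913; w = -6.913 - 0.1·(-5.913) = -6.3217
step 3: grad = -6.3217+1 = -5.3217; w = -6.3217 - 0.1·(-5.3217) = -5.78953

-5.78953


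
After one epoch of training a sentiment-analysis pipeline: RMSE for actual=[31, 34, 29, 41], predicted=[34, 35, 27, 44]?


MSE = 23/4 = 5.75
RMSE = √(23/4) = 2.3979

2.3979


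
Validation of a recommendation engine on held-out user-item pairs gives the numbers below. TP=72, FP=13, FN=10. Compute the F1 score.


Precision = 72/85 = 0.8471
Recall = 72/82 = 0.878
F1 = 2·P·R/(P+R) = 2·TP/(2·TP+FP+FN) = 144/(144+13+10) = 144/167 = 0.8623

0.8623


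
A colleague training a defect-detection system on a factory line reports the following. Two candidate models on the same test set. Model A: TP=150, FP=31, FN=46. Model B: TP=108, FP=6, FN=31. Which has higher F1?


Model A: P=150/181=0.8287, R=150/196=0.7653, F1=2PR/(P+R)=2TP/(2TP+FP+FN)=300/377=0.7958
Model B: P=108/114=0.9474, R=108/139=0.777, F1=2PR/(P+R)=2TP/(2TP+FP+FN)=216/253=0.8538
0.7958 < 0.8538 → Model B

Model B


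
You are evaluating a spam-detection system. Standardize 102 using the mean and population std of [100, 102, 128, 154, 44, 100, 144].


μ = 110.2857, σ = 33.8809
z = (102 - 110.2857)/33.8809 = -0.2446

-0.2446


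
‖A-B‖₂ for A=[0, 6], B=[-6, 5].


d = √((0+ 6)² + (6-5)²)
  = √(36 + 1)
  = √37 = 6.0828

6.0828


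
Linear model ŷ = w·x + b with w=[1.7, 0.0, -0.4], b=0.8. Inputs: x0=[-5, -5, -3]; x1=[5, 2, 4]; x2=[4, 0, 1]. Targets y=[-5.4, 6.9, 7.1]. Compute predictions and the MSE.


ŷ0 = (1.7)·(-5) + (0.0)·(-5) + (-0.4)·(-3) + 0.8 = -6.5
ŷ1 = (1.7)·(5) + (0.0)·(2) + (-0.4)·(4) + 0.8 = 7.7
ŷ2 = (1.7)·(4) + (0.0)·(0) + (-0.4)·(1) + 0.8 = 7.2
errors² = [1.21, 0.64, 0.01]
MSE = 1.8600/3 = 0.62

0.62


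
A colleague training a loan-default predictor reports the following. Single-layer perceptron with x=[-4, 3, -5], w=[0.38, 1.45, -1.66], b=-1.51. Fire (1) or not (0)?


z = (-4)·(0.38) + (3)·(1.45) + (-5)·(-1.66) - 1.51
  = 9.62
step(z) = 1 (z≥0)

1


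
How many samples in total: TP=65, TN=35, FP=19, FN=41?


Total = TP + TN + FP + FN
= 65 + 35 + 19 + 41
= 160
(Predicted positive: 84, predicted negative: 76)

160


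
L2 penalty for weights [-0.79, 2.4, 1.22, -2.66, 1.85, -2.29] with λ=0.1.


‖w‖₂² = (-0.79)² + (2.4)² + (1.22)² + (-2.66)² + (1.85)² + (-2.29)²
     = 0.6241 + 5.76 + 1.4884 + 7.0756 + 3.4225 + 5.2441
     = 23.6147
λ·‖w‖₂² = 0.1·23.6147 = 2.36147

2.36147


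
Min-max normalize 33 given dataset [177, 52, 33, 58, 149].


min=33, max=177
(33-33)/(177-33) = 0/144 = 0.0

0.0


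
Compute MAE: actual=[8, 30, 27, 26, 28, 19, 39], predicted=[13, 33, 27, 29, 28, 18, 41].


Absolute errors: |8-13|=5, |30-33|=3, |27-27|=0, |26-29|=3, |28-28|=0, |19-18|=1, |39-41|=2
Sum = 14
MAE = 14/7 = 2

2


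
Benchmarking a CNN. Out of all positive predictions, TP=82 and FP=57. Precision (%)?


Precision = TP/(TP+FP)
= 82/(82+57)
= 82/139 = 58.99%

58.99%


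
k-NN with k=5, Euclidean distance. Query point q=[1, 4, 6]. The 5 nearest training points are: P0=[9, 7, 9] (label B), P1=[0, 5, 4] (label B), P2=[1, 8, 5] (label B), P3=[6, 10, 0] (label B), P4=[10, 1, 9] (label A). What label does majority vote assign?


d(q,P0) = 9.0554  (label B)
d(q,P1) = 2.4495  (label B)
d(q,P2) = 4.1231  (label B)
d(q,P3) = 9.8489  (label B)
d(q,P4) = 9.9499  (label A)
Votes: A=1, B=4
Majority → B

B


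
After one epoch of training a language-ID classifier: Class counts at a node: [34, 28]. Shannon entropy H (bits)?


Probabilities: [34/62, 28/62] ≈ [0.5484, 0.4516]
H = -((34/62)·log₂(34/62) + (28/62)·log₂(28/62))
  = 0.9932 bits

0.9932 bits


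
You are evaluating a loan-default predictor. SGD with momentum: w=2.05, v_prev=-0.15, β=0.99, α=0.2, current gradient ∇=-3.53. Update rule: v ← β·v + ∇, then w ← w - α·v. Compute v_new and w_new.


v_new = 0.99·-0.15 - 3.53 = -0.1485 - 3.53 = -3.6785
w_new = 2.05 - 0.2·-3.6785 = 2.05 + 0.7357 = 2.7857

v_new=-3.6785, w_new=2.7857


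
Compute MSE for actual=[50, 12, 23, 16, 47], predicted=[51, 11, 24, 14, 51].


Squared errors: (50-51)²=1, (12-11)²=1, (23-24)²=1, (16-14)²=4, (47-51)²=16
Sum = 23
MSE = 23/5 = 23/5

23/5


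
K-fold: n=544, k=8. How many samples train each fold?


Fold size = 544/8 = 68
Training per fold = 544 - 68 = 476

476


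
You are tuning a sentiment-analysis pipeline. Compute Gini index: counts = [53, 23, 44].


Probabilities: [53/120, 23/120, 44/120] ≈ [0.4417, 0.1917, 0.3667]
Σpᵢ² = (2809 + 529 + 1936)/120² = 5274/14400
Gini = 1 - Σpᵢ² = 1 - 5274/14400 = 0.6338

0.6338


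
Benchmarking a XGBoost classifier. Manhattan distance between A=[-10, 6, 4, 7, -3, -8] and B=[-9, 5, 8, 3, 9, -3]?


d = |-10+ 9| + |6-5| + |4-8| + |7-3| + |-3-9| + |-8+ 3|
  = 1 + 1 + 4 + 4 + 12 + 5
  = 27

27


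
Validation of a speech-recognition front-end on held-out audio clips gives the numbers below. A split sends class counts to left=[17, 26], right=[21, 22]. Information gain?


Parent = [38, 48], H_parent = 0.9902
H_left = 0.9682 (n=43), H_right = 0.9996 (n=43)
H_children = (43/86)·0.9682 + (43/86)·0.9996 = 0.9839
IG = 0.9902 - 0.9839 = 0.0063

0.0063


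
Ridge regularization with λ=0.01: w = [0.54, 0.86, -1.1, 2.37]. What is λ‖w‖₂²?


‖w‖₂² = (0.54)² + (0.86)² + (-1.1)² + (2.37)²
     = 0.2916 + 0.7396 + 1.21 + 5.6169
     = 7.8581
λ·‖w‖₂² = 0.01·7.8581 = 0.078581

0.078581


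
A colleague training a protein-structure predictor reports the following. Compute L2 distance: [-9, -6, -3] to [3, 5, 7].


d = √((-9-3)² + (-6-5)² + (-3-7)²)
  = √(144 + 121 + 100)
  = √365 = 19.105

19.105


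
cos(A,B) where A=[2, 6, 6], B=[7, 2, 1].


A·B = 2·7 + 6·2 + 6·1 = 32
‖A‖ = √76 = 8.7178, ‖B‖ = √54 = 7.3485
cos = 32/(√76·√54) = 32/√4104 = 0.4995

0.4995


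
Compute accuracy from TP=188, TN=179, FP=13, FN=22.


Accuracy = (TP+TN)/(TP+TN+FP+FN)
= (188+179)/(402)
= 367/402 = 91.29%

91.29%


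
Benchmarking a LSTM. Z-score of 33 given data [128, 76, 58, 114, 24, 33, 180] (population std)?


μ = 87.5714, σ = 51.9666
z = (33 - 87.5714)/51.9666 = -1.0501

-1.0501


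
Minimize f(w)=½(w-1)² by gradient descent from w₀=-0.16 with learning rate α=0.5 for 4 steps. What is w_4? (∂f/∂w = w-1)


step 1: grad = -0.16-1 = -1.16; w = -0.16 - 0.5·(-1.16) = 0.42
step 2: grad = 0.42-1 = -0.58; w = 0.42 - 0.5·(-0.58) = 0.71
step 3: grad = 0.71-1 = -0.29; w = 0.71 - 0.5·(-0.29) = 0.855
step 4: grad = 0.855-1 = -0.145; w = 0.855 - 0.5·(-0.145) = 0.9275

0.9275


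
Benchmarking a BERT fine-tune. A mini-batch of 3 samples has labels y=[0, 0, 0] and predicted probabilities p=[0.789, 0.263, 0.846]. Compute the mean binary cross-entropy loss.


L[0] = -ln(1-0.789) = -ln(0.211) = 1.5559
L[1] = -ln(1-0.263) = -ln(0.737) = 0.3052
L[2] = -ln(1-0.846) = -ln(0.154) = 1.8708
mean = (1.5559 + 0.3052 + 1.8708)/3 = 1.244

1.244


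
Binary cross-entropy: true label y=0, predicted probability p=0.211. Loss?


BCE = -[y·ln(p) + (1-y)·ln(1-p)]
= -0 - 1·ln(1-0.211)
= -ln(0.789) = 0.237

0.237


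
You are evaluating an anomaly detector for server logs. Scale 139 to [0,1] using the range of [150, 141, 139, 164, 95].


min=95, max=164
(139-95)/(164-95) = 44/69 = 0.6377

0.6377


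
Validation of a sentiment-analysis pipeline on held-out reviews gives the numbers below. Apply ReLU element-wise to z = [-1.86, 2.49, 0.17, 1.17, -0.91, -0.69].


ReLU(-1.86) = max(0, -1.86) = 0.0
ReLU(2.49) = max(0, 2.49) = 2.49
ReLU(0.17) = max(0, 0.17) = 0.17
ReLU(1.17) = max(0, 1.17) = 1.17
ReLU(-0.91) = max(0, -0.91) = 0.0
ReLU(-0.69) = max(0, -0.69) = 0.0
result = [0.0, 2.49, 0.17, 1.17, 0.0, 0.0]

[0.0, 2.49, 0.17, 1.17, 0.0, 0.0]


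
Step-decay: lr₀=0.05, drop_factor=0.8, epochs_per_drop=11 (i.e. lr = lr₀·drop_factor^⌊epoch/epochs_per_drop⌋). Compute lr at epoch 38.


n_drops = ⌊38/11⌋ = 3
lr = 0.05·0.8^3 = 0.05·0.512 = 0.0256

0.0256


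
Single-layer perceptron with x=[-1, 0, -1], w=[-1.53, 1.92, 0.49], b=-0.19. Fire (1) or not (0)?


z = (-1)·(-1.53) + (0)·(1.92) + (-1)·(0.49) - 0.19
  = 0.85
step(z) = 1 (z≥0)

1


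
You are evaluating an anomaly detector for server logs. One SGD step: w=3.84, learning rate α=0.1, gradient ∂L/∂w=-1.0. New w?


w_new = w - α·∇
= 3.84 - 0.1·-1.0
= 3.84 + 0.1
= 3.94

3.94


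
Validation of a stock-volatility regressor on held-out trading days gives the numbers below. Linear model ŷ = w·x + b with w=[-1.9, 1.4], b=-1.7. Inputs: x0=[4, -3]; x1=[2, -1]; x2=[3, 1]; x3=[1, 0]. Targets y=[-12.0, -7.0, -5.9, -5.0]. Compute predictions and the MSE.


ŷ0 = (-1.9)·(4) + (1.4)·(-3) - 1.7 = -13.5
ŷ1 = (-1.9)·(2) + (1.4)·(-1) - 1.7 = -6.9
ŷ2 = (-1.9)·(3) + (1.4)·(1) - 1.7 = -6.0
ŷ3 = (-1.9)·(1) + (1.4)·(0) - 1.7 = -3.6
errors² = [2.25, 0.01, 0.01, 1.96]
MSE = 4.2300/4 = 1.0575

1.0575


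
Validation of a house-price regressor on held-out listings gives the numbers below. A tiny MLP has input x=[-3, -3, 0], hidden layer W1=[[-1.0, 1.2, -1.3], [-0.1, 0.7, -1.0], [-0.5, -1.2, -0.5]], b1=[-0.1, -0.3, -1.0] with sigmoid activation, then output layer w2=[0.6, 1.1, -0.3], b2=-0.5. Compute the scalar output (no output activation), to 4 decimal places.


z1[0] = (-1.0)·(-3) + (1.2)·(-3) + (-1.3)·(0) - 0.1 = -0.7
z1[1] = (-0.1)·(-3) + (0.7)·(-3) + (-1.0)·(0) - 0.3 = -2.1
z1[2] = (-0.5)·(-3) + (-1.2)·(-3) + (-0.5)·(0) - 1.0 = 4.1
h = sigmoid(z1) = [0.3318, 0.1091, 0.9837]
output = (0.6)·(0.3318) + (1.1)·(0.1091) + (-0.3)·(0.9837) - 0.5 = -0.476

-0.476


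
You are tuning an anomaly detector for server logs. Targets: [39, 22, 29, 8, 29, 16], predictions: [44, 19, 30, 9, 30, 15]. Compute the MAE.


Absolute errors: |39-44|=5, |22-19|=3, |29-30|=1, |8-9|=1, |29-30|=1, |16-15|=1
Sum = 12
MAE = 12/6 = 2

2


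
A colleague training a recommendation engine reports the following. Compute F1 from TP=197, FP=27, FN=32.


Precision = 197/224 = 0.8795
Recall = 197/229 = 0.8603
F1 = 2·P·R/(P+R) = 2·TP/(2·TP+FP+FN) = 394/(394+27+32) = 394/453 = 0.8698

0.8698


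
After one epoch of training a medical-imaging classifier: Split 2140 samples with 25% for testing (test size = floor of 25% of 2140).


Test = ⌊2140·25/100⌋ = 535
Train = 2140 - 535 = 1605

Train: 1605, Test: 535


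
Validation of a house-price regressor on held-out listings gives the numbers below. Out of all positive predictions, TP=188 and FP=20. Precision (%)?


Precision = TP/(TP+FP)
= 188/(188+20)
= 188/208 = 90.38%

90.38%


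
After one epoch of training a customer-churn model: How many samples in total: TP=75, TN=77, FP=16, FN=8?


Total = TP + TN + FP + FN
= 75 + 77 + 16 + 8
= 176
(Predicted positive: 91, predicted negative: 85)

176


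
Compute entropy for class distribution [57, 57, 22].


Probabilities: [57/136, 57/136, 22/136] ≈ [0.4191, 0.4191, 0.1618]
H = -((57/136)·log₂(57/136) + (57/136)·log₂(57/136) + (22/136)·log₂(22/136))
  = 1.4767 bits

1.4767 bits


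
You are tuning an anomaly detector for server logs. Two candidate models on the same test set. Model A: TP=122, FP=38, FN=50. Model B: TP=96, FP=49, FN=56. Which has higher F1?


Model A: P=122/160=0.7625, R=122/172=0.7093, F1=2PR/(P+R)=2TP/(2TP+FP+FN)=244/332=0.7349
Model B: P=96/145=0.6621, R=96/152=0.6316, F1=2PR/(P+R)=2TP/(2TP+FP+FN)=192/297=0.6465
0.7349 > 0.6465 → Model A

Model A


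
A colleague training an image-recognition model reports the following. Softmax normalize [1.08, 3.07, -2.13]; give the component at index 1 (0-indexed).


Exponentials: e^1.08=2.9447, e^3.07=21.5419, e^-2.13=0.1188
Sum = 24.6054
Softmax = [0.1197, 0.8755, 0.0048]
p[1] = 21.5419/24.6054 = 0.8755

0.8755


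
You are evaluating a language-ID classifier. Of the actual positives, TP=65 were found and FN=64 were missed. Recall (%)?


Recall = TP/(TP+FN)
= 65/(65+64)
= 65/129 = 50.39%

50.39%


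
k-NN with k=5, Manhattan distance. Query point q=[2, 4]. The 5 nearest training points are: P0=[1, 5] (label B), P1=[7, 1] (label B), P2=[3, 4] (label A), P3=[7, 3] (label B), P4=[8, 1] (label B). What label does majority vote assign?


d(q,P0) = 2  (label B)
d(q,P1) = 8  (label B)
d(q,P2) = 1  (label A)
d(q,P3) = 6  (label B)
d(q,P4) = 9  (label B)
Votes: A=1, B=4
Majority → B

B


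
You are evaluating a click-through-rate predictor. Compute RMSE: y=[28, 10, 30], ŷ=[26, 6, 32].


MSE = 24/3 = 8
RMSE = √(24/3) = 2.8284

2.8284


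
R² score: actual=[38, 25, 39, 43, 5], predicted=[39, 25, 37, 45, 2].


ȳ = 30
SS_res = Σ(y-ŷ)² = 18
SS_tot = Σ(y-ȳ)² = 964
R² = 1 - SS_res/SS_tot = 1 - 0.0187 = 0.9813

0.9813


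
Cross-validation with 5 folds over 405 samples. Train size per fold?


Fold size = 405/5 = 81
Training per fold = 405 - 81 = 324

324


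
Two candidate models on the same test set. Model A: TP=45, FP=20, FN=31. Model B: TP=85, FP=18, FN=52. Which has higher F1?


Model A: P=45/65=0.6923, R=45/76=0.5921, F1=2PR/(P+R)=2TP/(2TP+FP+FN)=90/141=0.6383
Model B: P=85/103=0.8252, R=85/137=0.6204, F1=2PR/(P+R)=2TP/(2TP+FP+FN)=170/240=0.7083
0.6383 < 0.7083 → Model B

Model B


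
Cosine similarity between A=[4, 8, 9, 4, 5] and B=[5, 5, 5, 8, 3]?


A·B = 4·5 + 8·5 + 9·5 + 4·8 + 5·3 = 152
‖A‖ = √202 = 14.2127, ‖B‖ = √148 = 12.1655
cos = 152/(√202·√148) = 152/√29896 = 0.8791

0.8791


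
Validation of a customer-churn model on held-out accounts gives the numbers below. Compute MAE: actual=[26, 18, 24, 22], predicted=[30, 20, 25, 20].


Absolute errors: |26-30|=4, |18-20|=2, |24-25|=1, |22-20|=2
Sum = 9
MAE = 9/4 = 9/4

9/4


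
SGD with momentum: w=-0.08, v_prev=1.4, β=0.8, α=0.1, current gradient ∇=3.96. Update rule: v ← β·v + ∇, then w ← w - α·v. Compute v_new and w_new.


v_new = 0.8·1.4 + 3.96 = 1.12 + 3.96 = 5.08
w_new = -0.08 - 0.1·5.08 = -0.08 - 0.508 = -0.588

v_new=5.08, w_new=-0.588


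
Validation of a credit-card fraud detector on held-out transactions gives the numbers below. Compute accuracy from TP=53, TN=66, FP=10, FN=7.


Accuracy = (TP+TN)/(TP+TN+FP+FN)
= (53+66)/(136)
= 119/136 = 87.5%

87.5%


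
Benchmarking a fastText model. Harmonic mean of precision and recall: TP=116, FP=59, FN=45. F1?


Precision = 116/175 = 0.6629
Recall = 116/161 = 0.7205
F1 = 2·P·R/(P+R) = 2·TP/(2·TP+FP+FN) = 232/(232+59+45) = 232/336 = 0.6905

0.6905


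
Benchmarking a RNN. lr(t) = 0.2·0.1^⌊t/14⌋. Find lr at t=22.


n_drops = ⌊22/14⌋ = 1
lr = 0.2·0.1^1 = 0.2·0.1 = 0.02

0.02


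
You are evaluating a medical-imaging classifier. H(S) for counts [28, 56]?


Probabilities: [28/84, 56/84] ≈ [0.3333, 0.6667]
H = -((28/84)·log₂(28/84) + (56/84)·log₂(56/84))
  = 0.9183 bits

0.9183 bits


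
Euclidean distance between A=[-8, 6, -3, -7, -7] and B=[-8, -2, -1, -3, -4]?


d = √((-8+ 8)² + (6+ 2)² + (-3+ 1)² + (-7+ 3)² + (-7+ 4)²)
  = √(0 + 64 + 4 + 16 + 9)
  = √93 = 9.6437

9.6437
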